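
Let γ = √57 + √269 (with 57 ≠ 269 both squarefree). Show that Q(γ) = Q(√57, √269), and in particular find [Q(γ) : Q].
[Q(γ) : Q] = 4 (equivalently, Q(γ) = Q(√57, √269))

Obviously Q(γ) ⊆ Q(√57, √269), and [Q(√57, √269):Q] = 4 (since 57, 269 are distinct squarefree integers > 1 with 15333 not a perfect square). To show equality we compute the minimal polynomial of γ. From γ = √57 + √269: γ^2 = 57 + 2√(15333) + 269 = 326 + 2√(15333), so γ^2 - 326 = 2√(15333); squaring, (γ^2 - 326)^2 = 4·15333, i.e. γ^4 - 652γ^2 + 106276 - 61332 = 0, i.e. γ^4 - 652γ^2 + 44944 = 0. So γ is a root of x^4 - 652x^2 + 44944. This polynomial is irreducible over Q: it has no rational root (each ±√57 ± √269 is irrational), and any factorization into two quadratics over Q would force √(15333) ∈ Q (pairing opposite roots) or √57, √269 ∈ Q (other pairings), all impossible. Hence [Q(γ):Q] = 4 = [Q(√57, √269):Q], so Q(γ) = Q(√57, √269).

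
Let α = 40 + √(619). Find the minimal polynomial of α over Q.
m_α(x) = x^2 - 80x + 981

From α - 40 = √(619), squaring gives (α - 40)^2 = 619, i.e. α^2 - 80α + 1600 = 619, so α^2 - 80α + 981 = 0. The discriminant of x^2 - 80x + 981 is (-80)^2 - 4·(981) = 6400 - 3924 = 2476, and 4·(619) is not a perfect square in Q since 619 is squarefree and ≠ 1. Hence x^2 - 80x + 981 is irreducible over Q and is the minimal polynomial of α.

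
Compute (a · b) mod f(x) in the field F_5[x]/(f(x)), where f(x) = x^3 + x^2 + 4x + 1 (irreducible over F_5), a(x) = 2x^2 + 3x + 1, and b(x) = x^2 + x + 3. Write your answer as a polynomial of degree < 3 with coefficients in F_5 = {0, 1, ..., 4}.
a · b ≡ 4x^2 + x (mod f(x))

Multiply in F_5[x]: a(x)·b(x) = (2x^2 + 3x + 1)·(x^2 + x + 3) = 2x^4 + 3. This has degree ≥ 3, so divide by f(x) over F_5: 2x^4 + 3 = (2x + 3)·(x^3 + x^2 + 4x + 1) + (4x^2 + x). Hence a·b ≡ 4x^2 + x (mod f). (F_5[x]/(f) is a field with 5^3 = 125 elements since f is irreducible of degree 3.)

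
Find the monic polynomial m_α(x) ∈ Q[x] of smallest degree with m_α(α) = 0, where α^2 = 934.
m_α(x) = x^2 - 934

α satisfies α^2 - 934 = 0, so x^2 - 934 annihilates α. Since d = 934 is squarefree and ≠ 1, it is not a perfect square in Q, so x^2 - 934 has no rational root and is therefore irreducible over Q (a degree-2 polynomial over a field is irreducible iff it has no root). Hence m_α(x) = x^2 - 934.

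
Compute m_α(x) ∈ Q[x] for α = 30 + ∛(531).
m_α(x) = x^3 - 90x^2 + 2700x - 27531

Set β = α - 30 = ∛(531), so β^3 = 531. Then (α - 30)^3 - 531 = 0, i.e. α is a root of g(x) = (x - 30)^3 - 531 = x^3 - 90x^2 + 2700x - 27531. Since g(x) = h(x - 30) where h(x) = x^3 - 531, and h is irreducible over Q (because 531 is not a perfect cube, so h has no rational root, and a monic cubic with no rational root is irreducible), g is also irreducible (irreducibility is preserved under the substitution x → x - 30). Hence m_α(x) = x^3 - 90x^2 + 2700x - 27531.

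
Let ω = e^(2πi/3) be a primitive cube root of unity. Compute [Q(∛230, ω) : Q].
[Q(∛230, ω) : Q] = 6

[Q(∛230):Q] = 3 (min poly x^3 - 230, irreducible since 230 is not a perfect cube). [Q(ω):Q] = 2 (min poly x^2 + x + 1). Since Q(∛230) ⊂ R and ω ∉ R, we have ω ∉ Q(∛230), so x^2 + x + 1 remains irreducible over Q(∛230) and [Q(∛230, ω) : Q(∛230)] = 2. By the tower law, [Q(∛230, ω) : Q] = 3 · 2 = 6. (In fact Q(∛230, ω) is the splitting field of x^3 - 230 over Q.)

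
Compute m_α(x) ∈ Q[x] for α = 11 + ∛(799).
m_α(x) = x^3 - 33x^2 + 363x - 2130

Set β = α - 11 = ∛(799), so β^3 = 799. Then (α - 11)^3 - 799 = 0, i.e. α is a root of g(x) = (x - 11)^3 - 799 = x^3 - 33x^2 + 363x - 2130. Since g(x) = h(x - 11) where h(x) = x^3 - 799, and h is irreducible over Q (because 799 is not a perfect cube, so h has no rational root, and a monic cubic with no rational root is irreducible), g is also irreducible (irreducibility is preserved under the substitution x → x - 11). Hence m_α(x) = x^3 - 33x^2 + 363x - 2130.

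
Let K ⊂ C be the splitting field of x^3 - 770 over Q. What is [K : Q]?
[K : Q] = 6

The roots of x^3 - 770 are ∛770, ω∛770, ω^2∛770 where ω = e^(2πi/3) is a primitive cube root of unity, so K = Q(∛770, ω). Now [Q(∛770):Q] = 3 (since 770 is not a perfect cube, x^3 - 770 is irreducible) and [Q(ω):Q] = 2. Both 2 and 3 divide [K:Q], and [K:Q] ≤ 3·2 = 6, so [K:Q] = 6. (Equivalently: Q(∛770) ⊂ R but ω ∉ R, so [K : Q(∛770)] = 2.)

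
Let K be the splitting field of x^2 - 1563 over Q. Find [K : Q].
[K : Q] = 2

f(x) = x^2 - 1563 factors as (x - √1563)(x + √1563). The splitting field is K = Q(√1563). Since 1563 is squarefree and > 1, it is not a perfect square, so x^2 - 1563 is irreducible over Q and [Q(√1563) : Q] = 2. Hence [K : Q] = 2.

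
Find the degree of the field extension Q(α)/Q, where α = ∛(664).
[Q(α):Q] = 3

The minimal polynomial of α is x^3 - 664, irreducible over Q since 664 is not a perfect cube (so x^3 - 664 has no rational root). Hence [Q(α):Q] = deg(m_α) = 3.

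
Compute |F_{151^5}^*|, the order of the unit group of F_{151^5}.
|F_{151^5}^*| = 78502725750

F_{151^5} has 151^5 = 78502725751 elements; its multiplicative group consists of all nonzero elements, so |F_{151^5}^*| = 78502725751 - 1 = 78502725750. (It is cyclic since any finite subgroup of the multiplicative group of a field is cyclic.)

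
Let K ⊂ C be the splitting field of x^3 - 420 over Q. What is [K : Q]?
[K : Q] = 6

The roots of x^3 - 420 are ∛420, ω∛420, ω^2∛420 where ω = e^(2πi/3) is a primitive cube root of unity, so K = Q(∛420, ω). Now [Q(∛420):Q] = 3 (since 420 is not a perfect cube, x^3 - 420 is irreducible) and [Q(ω):Q] = 2. Both 2 and 3 divide [K:Q], and [K:Q] ≤ 3·2 = 6, so [K:Q] = 6. (Equivalently: Q(∛420) ⊂ R but ω ∉ R, so [K : Q(∛420)] = 2.)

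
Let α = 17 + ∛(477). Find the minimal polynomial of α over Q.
m_α(x) = x^3 - 51x^2 + 867x - 5390

Set β = α - 17 = ∛(477), so β^3 = 477. Then (α - 17)^3 - 477 = 0, i.e. α is a root of g(x) = (x - 17)^3 - 477 = x^3 - 51x^2 + 867x - 5390. Since g(x) = h(x - 17) where h(x) = x^3 - 477, and h is irreducible over Q (because 477 is not a perfect cube, so h has no rational root, and a monic cubic with no rational root is irreducible), g is also irreducible (irreducibility is preserved under the substitution x → x - 17). Hence m_α(x) = x^3 - 51x^2 + 867x - 5390.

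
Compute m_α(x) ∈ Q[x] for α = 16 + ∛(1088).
m_α(x) = x^3 - 48x^2 + 768x - 5184

Set β = α - 16 = ∛(1088), so β^3 = 1088. Then (α - 16)^3 - 1088 = 0, i.e. α is a root of g(x) = (x - 16)^3 - 1088 = x^3 - 48x^2 + 768x - 5184. Since g(x) = h(x - 16) where h(x) = x^3 - 1088, and h is irreducible over Q (because 1088 is not a perfect cube, so h has no rational root, and a monic cubic with no rational root is irreducible), g is also irreducible (irreducibility is preserved under the substitution x → x - 16). Hence m_α(x) = x^3 - 48x^2 + 768x - 5184.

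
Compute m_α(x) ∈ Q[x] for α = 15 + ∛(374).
m_α(x) = x^3 - 45x^2 + 675x - 3749

Set β = α - 15 = ∛(374), so β^3 = 374. Then (α - 15)^3 - 374 = 0, i.e. α is a root of g(x) = (x - 15)^3 - 374 = x^3 - 45x^2 + 675x - 3749. Since g(x) = h(x - 15) where h(x) = x^3 - 374, and h is irreducible over Q (because 374 is not a perfect cube, so h has no rational root, and a monic cubic with no rational root is irreducible), g is also irreducible (irreducibility is preserved under the substitution x → x - 15). Hence m_α(x) = x^3 - 45x^2 + 675x - 3749.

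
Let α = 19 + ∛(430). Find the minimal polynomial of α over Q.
m_α(x) = x^3 - 57x^2 + 1083x - 7289

Set β = α - 19 = ∛(430), so β^3 = 430. Then (α - 19)^3 - 430 = 0, i.e. α is a root of g(x) = (x - 19)^3 - 430 = x^3 - 57x^2 + 1083x - 7289. Since g(x) = h(x - 19) where h(x) = x^3 - 430, and h is irreducible over Q (because 430 is not a perfect cube, so h has no rational root, and a monic cubic with no rational root is irreducible), g is also irreducible (irreducibility is preserved under the substitution x → x - 19). Hence m_α(x) = x^3 - 57x^2 + 1083x - 7289.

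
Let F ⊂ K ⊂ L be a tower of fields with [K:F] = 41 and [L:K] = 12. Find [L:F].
[L:F] = 492

The tower law says that for any tower of field extensions F ⊂ K ⊂ L with finite degrees, [L:F] = [L:K] · [K:F]. Here this gives [L:F] = 12 · 41 = 492.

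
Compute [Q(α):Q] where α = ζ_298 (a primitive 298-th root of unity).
[Q(α):Q] = 148

The minimal polynomial of ζ_298 over Q is the 298-th cyclotomic polynomial Φ_298(x), which is irreducible over Q and has degree φ(298) = 148. Hence [Q(α):Q] = φ(298) = 148.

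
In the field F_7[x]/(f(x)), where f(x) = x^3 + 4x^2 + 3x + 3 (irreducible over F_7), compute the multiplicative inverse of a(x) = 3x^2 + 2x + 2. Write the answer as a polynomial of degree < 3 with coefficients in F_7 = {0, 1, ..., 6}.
a(x)^(-1) ≡ x^2 + 4x (mod f(x))

Since f is irreducible over F_7, F_7[x]/(f) is a field and a(x) ≠ 0 has an inverse. Apply the extended Euclidean algorithm to f(x) and a(x) in F_7[x]: f(x) = (5x + 5)·a(x) + (4x);  a(x) = (6x + 4)·(4x) + (2). The last nonzero remainder is the constant 2 = gcd(f, a) in F_7. Back-substituting through the division chain expresses 2 = s(x)·a(x) + t(x)·f(x) with s(x) ≡ 2x^2 + x (mod f), so (2x^2 + x)·a(x) ≡ 2 (mod f). Multiplying by 2^(-1) ≡ 4 in F_7 gives a(x)^(-1) ≡ 4·(2x^2 + x) ≡ x^2 + 4x (mod f). Check: (3x^2 + 2x + 2)·(x^2 + 4x) = 3x^4 + 3x^2 + x ≡ 1 (mod x^3 + 4x^2 + 3x + 3).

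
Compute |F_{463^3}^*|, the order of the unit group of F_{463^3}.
|F_{463^3}^*| = 99252846

F_{463^3} has 463^3 = 99252847 elements; its multiplicative group consists of all nonzero elements, so |F_{463^3}^*| = 99252847 - 1 = 99252846. (It is cyclic since any finite subgroup of the multiplicative group of a field is cyclic.)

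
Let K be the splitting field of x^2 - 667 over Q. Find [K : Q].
[K : Q] = 2

f(x) = x^2 - 667 factors as (x - √667)(x + √667). The splitting field is K = Q(√667). Since 667 is squarefree and > 1, it is not a perfect square, so x^2 - 667 is irreducible over Q and [Q(√667) : Q] = 2. Hence [K : Q] = 2.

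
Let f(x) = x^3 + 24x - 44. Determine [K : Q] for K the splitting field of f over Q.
[K : Q] = 6

By the rational root test, any rational root of the monic integer polynomial f(x) = x^3 + 24x - 44 must be an integer dividing the constant term -44, i.e. one of ±{1, 2, 4, 11, 22, 44}. Evaluating: f(1) = -19, f(-1) = -69, f(2) = 12, f(-2) = -100, f(4) = 116, f(-4) = -204, f(11) = 1551, f(-11) = -1639, f(22) = 11132, f(-22) = -11220, f(44) = 86196, f(-44) = -86284; none is 0, so f has no rational root and is therefore irreducible over Q (a cubic with no linear factor over a field is irreducible). For an irreducible cubic, the Galois group is A_3 or S_3 according as the discriminant disc(f) = -4a^3 - 27b^2 = -4·(24)^3 - 27·(-44)^2 = -107568 is or is not a square in Q. Here disc(f) = -107568 is not a perfect square in Q, so the Galois group of f over Q is not contained in A_3 and must be all of S_3. The splitting field has degree |S_3| = 6 over Q, so [K : Q] = 6.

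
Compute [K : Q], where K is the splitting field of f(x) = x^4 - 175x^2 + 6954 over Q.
[K : Q] = 4

Solving the quadratic in x^2: x^2 = (175 ± √(175^2 - 4·6954))/2 = (175 ± √2809)/2 = (175 ± 53)/2, giving x^2 = 114 or x^2 = 61. So f(x) = (x^2 - 114)(x^2 - 61) and the roots of f are ±√114, ±√61. Hence the splitting field is K = Q(√114, √61). Since 114 and 61 are distinct squarefree integers > 1, their product 6954 is not a perfect square, so √61 ∉ Q(√114). By the tower law [K:Q] = [Q(√114,√61):Q(√114)] · [Q(√114):Q] = 2 · 2 = 4.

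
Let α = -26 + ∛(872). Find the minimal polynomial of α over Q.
m_α(x) = x^3 + 78x^2 + 2028x + 16704

Set β = α + 26 = ∛(872), so β^3 = 872. Then (α + 26)^3 - 872 = 0, i.e. α is a root of g(x) = (x + 26)^3 - 872 = x^3 + 78x^2 + 2028x + 16704. Since g(x) = h(x + 26) where h(x) = x^3 - 872, and h is irreducible over Q (because 872 is not a perfect cube, so h has no rational root, and a monic cubic with no rational root is irreducible), g is also irreducible (irreducibility is preserved under the substitution x → x + 26). Hence m_α(x) = x^3 + 78x^2 + 2028x + 16704.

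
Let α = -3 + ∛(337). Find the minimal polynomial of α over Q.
m_α(x) = x^3 + 9x^2 + 27x - 310

Set β = α + 3 = ∛(337), so β^3 = 337. Then (α + 3)^3 - 337 = 0, i.e. α is a root of g(x) = (x + 3)^3 - 337 = x^3 + 9x^2 + 27x - 310. Since g(x) = h(x + 3) where h(x) = x^3 - 337, and h is irreducible over Q (because 337 is not a perfect cube, so h has no rational root, and a monic cubic with no rational root is irreducible), g is also irreducible (irreducibility is preserved under the substitution x → x + 3). Hence m_α(x) = x^3 + 9x^2 + 27x - 310.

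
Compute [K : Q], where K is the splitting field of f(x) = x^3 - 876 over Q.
[K : Q] = 6

The roots of x^3 - 876 are ∛876, ω∛876, ω^2∛876 where ω = e^(2πi/3) is a primitive cube root of unity, so K = Q(∛876, ω). Now [Q(∛876):Q] = 3 (since 876 is not a perfect cube, x^3 - 876 is irreducible) and [Q(ω):Q] = 2. Both 2 and 3 divide [K:Q], and [K:Q] ≤ 3·2 = 6, so [K:Q] = 6. (Equivalently: Q(∛876) ⊂ R but ω ∉ R, so [K : Q(∛876)] = 2.)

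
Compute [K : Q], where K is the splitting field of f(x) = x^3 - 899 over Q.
[K : Q] = 6

The roots of x^3 - 899 are ∛899, ω∛899, ω^2∛899 where ω = e^(2πi/3) is a primitive cube root of unity, so K = Q(∛899, ω). Now [Q(∛899):Q] = 3 (since 899 is not a perfect cube, x^3 - 899 is irreducible) and [Q(ω):Q] = 2. Both 2 and 3 divide [K:Q], and [K:Q] ≤ 3·2 = 6, so [K:Q] = 6. (Equivalently: Q(∛899) ⊂ R but ω ∉ R, so [K : Q(∛899)] = 2.)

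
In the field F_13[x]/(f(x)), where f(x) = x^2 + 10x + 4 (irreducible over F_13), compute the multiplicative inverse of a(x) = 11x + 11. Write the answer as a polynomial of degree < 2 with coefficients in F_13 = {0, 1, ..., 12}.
a(x)^(-1) ≡ 9x + 3 (mod f(x))

Since f is irreducible over F_13, F_13[x]/(f) is a field and a(x) ≠ 0 has an inverse. Apply the extended Euclidean algorithm to f(x) and a(x) in F_13[x]: f(x) = (6x + 2)·a(x) + (8). The last nonzero remainder is the constant 8 = gcd(f, a) in F_13. Back-substituting through the division chain expresses 8 = s(x)·a(x) + t(x)·f(x) with s(x) ≡ 7x + 11 (mod f), so (7x + 11)·a(x) ≡ 8 (mod f). Multiplying by 8^(-1) ≡ 5 in F_13 gives a(x)^(-1) ≡ 5·(7x + 11) ≡ 9x + 3 (mod f). Check: (11x + 11)·(9x + 3) = 8x^2 + 2x + 7 ≡ 1 (mod x^2 + 10x + 4).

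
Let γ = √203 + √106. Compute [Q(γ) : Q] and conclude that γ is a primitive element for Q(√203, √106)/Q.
[Q(γ) : Q] = 4 (equivalently, Q(γ) = Q(√203, √106))

Obviously Q(γ) ⊆ Q(√203, √106), and [Q(√203, √106):Q] = 4 (since 203, 106 are distinct squarefree integers > 1 with 21518 not a perfect square). To show equality we compute the minimal polynomial of γ. From γ = √203 + √106: γ^2 = 203 + 2√(21518) + 106 = 309 + 2√(21518), so γ^2 - 309 = 2√(21518); squaring, (γ^2 - 309)^2 = 4·21518, i.e. γ^4 - 618γ^2 + 95481 - 86072 = 0, i.e. γ^4 - 618γ^2 + 9409 = 0. So γ is a root of x^4 - 618x^2 + 9409. This polynomial is irreducible over Q: it has no rational root (each ±√203 ± √106 is irrational), and any factorization into two quadratics over Q would force √(21518) ∈ Q (pairing opposite roots) or √203, √106 ∈ Q (other pairings), all impossible. Hence [Q(γ):Q] = 4 = [Q(√203, √106):Q], so Q(γ) = Q(√203, √106).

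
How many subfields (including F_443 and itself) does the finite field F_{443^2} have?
F_{443^2} has 2 subfields

The subfields of F_{p^n} are exactly the fields F_{p^d} for d | n (each is the fixed field of the unique index-d subgroup of Gal(F_{p^n}/F_p) ≅ Z/nZ). The divisors of n = 2 are {1, 2}, giving 2 subfields: F_{443^1}, F_{443^2}.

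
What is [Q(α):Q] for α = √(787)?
[Q(α):Q] = 2

[Q(α):Q] equals the degree of the minimal polynomial of α. Here α^2 = 787 and x^2 - 787 is irreducible (d = 787 is squarefree, ≠ 1, hence not a square), so deg(m_α) = 2. Thus [Q(α):Q] = 2.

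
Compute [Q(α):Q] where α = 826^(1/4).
[Q(α):Q] = 4

α is a root of x^4 - 826. By Eisenstein's criterion at the prime p = 2 (which divides the constant term 826 but p^2 = 4 does not, since 826 is squarefree), x^4 - 826 is irreducible over Q. Hence [Q(α):Q] = 4.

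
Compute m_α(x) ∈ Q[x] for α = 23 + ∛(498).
m_α(x) = x^3 - 69x^2 + 1587x - 12665

Set β = α - 23 = ∛(498), so β^3 = 498. Then (α - 23)^3 - 498 = 0, i.e. α is a root of g(x) = (x - 23)^3 - 498 = x^3 - 69x^2 + 1587x - 12665. Since g(x) = h(x - 23) where h(x) = x^3 - 498, and h is irreducible over Q (because 498 is not a perfect cube, so h has no rational root, and a monic cubic with no rational root is irreducible), g is also irreducible (irreducibility is preserved under the substitution x → x - 23). Hence m_α(x) = x^3 - 69x^2 + 1587x - 12665.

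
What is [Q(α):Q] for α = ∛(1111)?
[Q(α):Q] = 3

The minimal polynomial of α is x^3 - 1111, irreducible over Q since 1111 is not a perfect cube (so x^3 - 1111 has no rational root). Hence [Q(α):Q] = deg(m_α) = 3.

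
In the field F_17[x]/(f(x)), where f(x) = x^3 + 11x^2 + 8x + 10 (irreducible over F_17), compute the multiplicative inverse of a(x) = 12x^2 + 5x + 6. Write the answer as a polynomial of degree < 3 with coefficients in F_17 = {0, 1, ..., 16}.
a(x)^(-1) ≡ 11x^2 + 15x + 9 (mod f(x))

Since f is irreducible over F_17, F_17[x]/(f) is a field and a(x) ≠ 0 has an inverse. Apply the extended Euclidean algorithm to f(x) and a(x) in F_17[x]: f(x) = (10x + 1)·a(x) + (11x + 4);  a(x) = (15x + 12)·(11x + 4) + (9). The last nonzero remainder is the constant 9 = gcd(f, a) in F_17. Back-substituting through the division chain expresses 9 = s(x)·a(x) + t(x)·f(x) with s(x) ≡ 14x^2 + 16x + 13 (mod f), so (14x^2 + 16x + 13)·a(x) ≡ 9 (mod f). Multiplying by 9^(-1) ≡ 2 in F_17 gives a(x)^(-1) ≡ 2·(14x^2 + 16x + 13) ≡ 11x^2 + 15x + 9 (mod f). Check: (12x^2 + 5x + 6)·(11x^2 + 15x + 9) = 13x^4 + 14x^3 + 11x^2 + 16x + 3 ≡ 1 (mod x^3 + 11x^2 + 8x + 10).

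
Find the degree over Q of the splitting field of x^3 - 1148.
[K : Q] = 6

The roots of x^3 - 1148 are ∛1148, ω∛1148, ω^2∛1148 where ω = e^(2πi/3) is a primitive cube root of unity, so K = Q(∛1148, ω). Now [Q(∛1148):Q] = 3 (since 1148 is not a perfect cube, x^3 - 1148 is irreducible) and [Q(ω):Q] = 2. Both 2 and 3 divide [K:Q], and [K:Q] ≤ 3·2 = 6, so [K:Q] = 6. (Equivalently: Q(∛1148) ⊂ R but ω ∉ R, so [K : Q(∛1148)] = 2.)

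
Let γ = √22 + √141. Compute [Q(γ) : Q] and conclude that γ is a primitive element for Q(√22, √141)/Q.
[Q(γ) : Q] = 4 (equivalently, Q(γ) = Q(√22, √141))

Obviously Q(γ) ⊆ Q(√22, √141), and [Q(√22, √141):Q] = 4 (since 22, 141 are distinct squarefree integers > 1 with 3102 not a perfect square). To show equality we compute the minimal polynomial of γ. From γ = √22 + √141: γ^2 = 22 + 2√(3102) + 141 = 163 + 2√(3102), so γ^2 - 163 = 2√(3102); squaring, (γ^2 - 163)^2 = 4·3102, i.e. γ^4 - 326γ^2 + 26569 - 12408 = 0, i.e. γ^4 - 326γ^2 + 14161 = 0. So γ is a root of x^4 - 326x^2 + 14161. This polynomial is irreducible over Q: it has no rational root (each ±√22 ± √141 is irrational), and any factorization into two quadratics over Q would force √(3102) ∈ Q (pairing opposite roots) or √22, √141 ∈ Q (other pairings), all impossible. Hence [Q(γ):Q] = 4 = [Q(√22, √141):Q], so Q(γ) = Q(√22, √141).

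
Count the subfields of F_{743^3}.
F_{743^3} has 2 subfields

The subfields of F_{p^n} are exactly the fields F_{p^d} for d | n (each is the fixed field of the unique index-d subgroup of Gal(F_{p^n}/F_p) ≅ Z/nZ). The divisors of n = 3 are {1, 3}, giving 2 subfields: F_{743^1}, F_{743^3}.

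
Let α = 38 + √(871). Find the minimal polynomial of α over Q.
m_α(x) = x^2 - 76x + 573

From α - 38 = √(871), squaring gives (α - 38)^2 = 871, i.e. α^2 - 76α + 1444 = 871, so α^2 - 76α + 573 = 0. The discriminant of x^2 - 76x + 573 is (-76)^2 - 4·(573) = 5776 - 2292 = 3484, and 4·(871) is not a perfect square in Q since 871 is squarefree and ≠ 1. Hence x^2 - 76x + 573 is irreducible over Q and is the minimal polynomial of α.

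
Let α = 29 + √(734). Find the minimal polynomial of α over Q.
m_α(x) = x^2 - 58x + 107

From α - 29 = √(734), squaring gives (α - 29)^2 = 734, i.e. α^2 - 58α + 841 = 734, so α^2 - 58α + 107 = 0. The discriminant of x^2 - 58x + 107 is (-58)^2 - 4·(107) = 3364 - 428 = 2936, and 4·(734) is not a perfect square in Q since 734 is squarefree and ≠ 1. Hence x^2 - 58x + 107 is irreducible over Q and is the minimal polynomial of α.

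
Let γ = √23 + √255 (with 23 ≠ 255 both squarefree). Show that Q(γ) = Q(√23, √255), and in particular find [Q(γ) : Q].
[Q(γ) : Q] = 4 (equivalently, Q(γ) = Q(√23, √255))

Obviously Q(γ) ⊆ Q(√23, √255), and [Q(√23, √255):Q] = 4 (since 23, 255 are distinct squarefree integers > 1 with 5865 not a perfect square). To show equality we compute the minimal polynomial of γ. From γ = √23 + √255: γ^2 = 23 + 2√(5865) + 255 = 278 + 2√(5865), so γ^2 - 278 = 2√(5865); squaring, (γ^2 - 278)^2 = 4·5865, i.e. γ^4 - 556γ^2 + 77284 - 23460 = 0, i.e. γ^4 - 556γ^2 + 53824 = 0. So γ is a root of x^4 - 556x^2 + 53824. This polynomial is irreducible over Q: it has no rational root (each ±√23 ± √255 is irrational), and any factorization into two quadratics over Q would force √(5865) ∈ Q (pairing opposite roots) or √23, √255 ∈ Q (other pairings), all impossible. Hence [Q(γ):Q] = 4 = [Q(√23, √255):Q], so Q(γ) = Q(√23, √255).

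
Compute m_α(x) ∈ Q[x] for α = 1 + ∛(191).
m_α(x) = x^3 - 3x^2 + 3x - 192

Set β = α - 1 = ∛(191), so β^3 = 191. Then (α - 1)^3 - 191 = 0, i.e. α is a root of g(x) = (x - 1)^3 - 191 = x^3 - 3x^2 + 3x - 192. Since g(x) = h(x - 1) where h(x) = x^3 - 191, and h is irreducible over Q (because 191 is not a perfect cube, so h has no rational root, and a monic cubic with no rational root is irreducible), g is also irreducible (irreducibility is preserved under the substitution x → x - 1). Hence m_α(x) = x^3 - 3x^2 + 3x - 192.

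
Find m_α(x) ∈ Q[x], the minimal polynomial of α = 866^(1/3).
m_α(x) = x^3 - 866

α satisfies α^3 = 866, so x^3 - 866 annihilates α. By the rational root test, a rational root p/q (in lowest terms) of x^3 - 866 would satisfy p^3 = 866 q^3, forcing q = 1 and p^3 = 866; but 866 is not a perfect cube, contradiction. A monic cubic over Q with no rational root is irreducible (any nontrivial factorization would include a linear factor). Hence x^3 - 866 is the minimal polynomial of α, and in particular [Q(α):Q] = 3.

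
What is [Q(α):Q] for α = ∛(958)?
[Q(α):Q] = 3

The minimal polynomial of α is x^3 - 958, irreducible over Q since 958 is not a perfect cube (so x^3 - 958 has no rational root). Hence [Q(α):Q] = deg(m_α) = 3.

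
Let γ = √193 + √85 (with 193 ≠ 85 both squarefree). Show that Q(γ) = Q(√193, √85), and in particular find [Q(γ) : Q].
[Q(γ) : Q] = 4 (equivalently, Q(γ) = Q(√193, √85))

Obviously Q(γ) ⊆ Q(√193, √85), and [Q(√193, √85):Q] = 4 (since 193, 85 are distinct squarefree integers > 1 with 16405 not a perfect square). To show equality we compute the minimal polynomial of γ. From γ = √193 + √85: γ^2 = 193 + 2√(16405) + 85 = 278 + 2√(16405), so γ^2 - 278 = 2√(16405); squaring, (γ^2 - 278)^2 = 4·16405, i.e. γ^4 - 556γ^2 + 77284 - 65620 = 0, i.e. γ^4 - 556γ^2 + 11664 = 0. So γ is a root of x^4 - 556x^2 + 11664. This polynomial is irreducible over Q: it has no rational root (each ±√193 ± √85 is irrational), and any factorization into two quadratics over Q would force √(16405) ∈ Q (pairing opposite roots) or √193, √85 ∈ Q (other pairings), all impossible. Hence [Q(γ):Q] = 4 = [Q(√193, √85):Q], so Q(γ) = Q(√193, √85).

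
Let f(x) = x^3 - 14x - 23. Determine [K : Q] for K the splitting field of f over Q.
[K : Q] = 6

By the rational root test, any rational root of the monic integer polynomial f(x) = x^3 - 14x - 23 must be an integer dividing the constant term -23, i.e. one of ±{1, 23}. Evaluating: f(1) = -36, f(-1) = -10, f(23) = 11822, f(-23) = -11868; none is 0, so f has no rational root and is therefore irreducible over Q (a cubic with no linear factor over a field is irreducible). For an irreducible cubic, the Galois group is A_3 or S_3 according as the discriminant disc(f) = -4a^3 - 27b^2 = -4·(-14)^3 - 27·(-23)^2 = -3307 is or is not a square in Q. Here disc(f) = -3307 is not a perfect square in Q, so the Galois group of f over Q is not contained in A_3 and must be all of S_3. The splitting field has degree |S_3| = 6 over Q, so [K : Q] = 6.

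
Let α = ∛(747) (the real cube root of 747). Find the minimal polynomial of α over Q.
m_α(x) = x^3 - 747

α satisfies α^3 = 747, so x^3 - 747 annihilates α. By the rational root test, a rational root p/q (in lowest terms) of x^3 - 747 would satisfy p^3 = 747 q^3, forcing q = 1 and p^3 = 747; but 747 is not a perfect cube, contradiction. A monic cubic over Q with no rational root is irreducible (any nontrivial factorization would include a linear factor). Hence x^3 - 747 is the minimal polynomial of α, and in particular [Q(α):Q] = 3.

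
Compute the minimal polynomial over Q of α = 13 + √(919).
m_α(x) = x^2 - 26x - 750

From α - 13 = √(919), squaring gives (α - 13)^2 = 919, i.e. α^2 - 26α + 169 = 919, so α^2 - 26α - 750 = 0. The discriminant of x^2 - 26x - 750 is (-26)^2 - 4·(-750) = 676 + 3000 = 3676, and 4·(919) is not a perfect square in Q since 919 is squarefree and ≠ 1. Hence x^2 - 26x - 750 is irreducible over Q and is the minimal polynomial of α.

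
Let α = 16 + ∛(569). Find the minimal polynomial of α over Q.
m_α(x) = x^3 - 48x^2 + 768x - 4665

Set β = α - 16 = ∛(569), so β^3 = 569. Then (α - 16)^3 - 569 = 0, i.e. α is a root of g(x) = (x - 16)^3 - 569 = x^3 - 48x^2 + 768x - 4665. Since g(x) = h(x - 16) where h(x) = x^3 - 569, and h is irreducible over Q (because 569 is not a perfect cube, so h has no rational root, and a monic cubic with no rational root is irreducible), g is also irreducible (irreducibility is preserved under the substitution x → x - 16). Hence m_α(x) = x^3 - 48x^2 + 768x - 4665.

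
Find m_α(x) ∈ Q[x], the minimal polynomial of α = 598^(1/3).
m_α(x) = x^3 - 598

α satisfies α^3 = 598, so x^3 - 598 annihilates α. By the rational root test, a rational root p/q (in lowest terms) of x^3 - 598 would satisfy p^3 = 598 q^3, forcing q = 1 and p^3 = 598; but 598 is not a perfect cube, contradiction. A monic cubic over Q with no rational root is irreducible (any nontrivial factorization would include a linear factor). Hence x^3 - 598 is the minimal polynomial of α, and in particular [Q(α):Q] = 3.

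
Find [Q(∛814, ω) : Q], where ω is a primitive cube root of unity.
[Q(∛814, ω) : Q] = 6

[Q(∛814):Q] = 3 (min poly x^3 - 814, irreducible since 814 is not a perfect cube). [Q(ω):Q] = 2 (min poly x^2 + x + 1). Since Q(∛814) ⊂ R and ω ∉ R, we have ω ∉ Q(∛814), so x^2 + x + 1 remains irreducible over Q(∛814) and [Q(∛814, ω) : Q(∛814)] = 2. By the tower law, [Q(∛814, ω) : Q] = 3 · 2 = 6. (In fact Q(∛814, ω) is the splitting field of x^3 - 814 over Q.)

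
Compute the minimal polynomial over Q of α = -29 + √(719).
m_α(x) = x^2 + 58x + 122

From α + 29 = √(719), squaring gives (α + 29)^2 = 719, i.e. α^2 + 58α + 841 = 719, so α^2 + 58α + 122 = 0. The discriminant of x^2 + 58x + 122 is (58)^2 - 4·(122) = 3364 - 488 = 2876, and 4·(719) is not a perfect square in Q since 719 is squarefree and ≠ 1. Hence x^2 + 58x + 122 is irreducible over Q and is the minimal polynomial of α.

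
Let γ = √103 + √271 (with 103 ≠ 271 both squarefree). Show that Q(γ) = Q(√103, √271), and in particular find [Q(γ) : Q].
[Q(γ) : Q] = 4 (equivalently, Q(γ) = Q(√103, √271))

Obviously Q(γ) ⊆ Q(√103, √271), and [Q(√103, √271):Q] = 4 (since 103, 271 are distinct squarefree integers > 1 with 27913 not a perfect square). To show equality we compute the minimal polynomial of γ. From γ = √103 + √271: γ^2 = 103 + 2√(27913) + 271 = 374 + 2√(27913), so γ^2 - 374 = 2√(27913); squaring, (γ^2 - 374)^2 = 4·27913, i.e. γ^4 - 748γ^2 + 139876 - 111652 = 0, i.e. γ^4 - 748γ^2 + 28224 = 0. So γ is a root of x^4 - 748x^2 + 28224. This polynomial is irreducible over Q: it has no rational root (each ±√103 ± √271 is irrational), and any factorization into two quadratics over Q would force √(27913) ∈ Q (pairing opposite roots) or √103, √271 ∈ Q (other pairings), all impossible. Hence [Q(γ):Q] = 4 = [Q(√103, √271):Q], so Q(γ) = Q(√103, √271).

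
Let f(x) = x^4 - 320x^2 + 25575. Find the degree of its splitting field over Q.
[K : Q] = 4

Solving the quadratic in x^2: x^2 = (320 ± √(320^2 - 4·25575))/2 = (320 ± √100)/2 = (320 ± 10)/2, giving x^2 = 155 or x^2 = 165. So f(x) = (x^2 - 155)(x^2 - 165) and the roots of f are ±√155, ±√165. Hence the splitting field is K = Q(√155, √165). Since 155 and 165 are distinct squarefree integers > 1, their product 25575 is not a perfect square, so √165 ∉ Q(√155). By the tower law [K:Q] = [Q(√155,√165):Q(√155)] · [Q(√155):Q] = 2 · 2 = 4.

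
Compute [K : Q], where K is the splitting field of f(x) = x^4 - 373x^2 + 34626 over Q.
[K : Q] = 4

Solving the quadratic in x^2: x^2 = (373 ± √(373^2 - 4·34626))/2 = (373 ± √625)/2 = (373 ± 25)/2, giving x^2 = 199 or x^2 = 174. So f(x) = (x^2 - 199)(x^2 - 174) and the roots of f are ±√199, ±√174. Hence the splitting field is K = Q(√199, √174). Since 199 and 174 are distinct squarefree integers > 1, their product 34626 is not a perfect square, so √174 ∉ Q(√199). By the tower law [K:Q] = [Q(√199,√174):Q(√199)] · [Q(√199):Q] = 2 · 2 = 4.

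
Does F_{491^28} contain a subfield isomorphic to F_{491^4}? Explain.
Yes: F_{491^4} is a subfield of F_{491^28}

F_{p^m} embeds in F_{p^n} iff m | n (since F_{p^n} is the splitting field of x^(p^n) - x, and F_{p^m} ⊂ F_{p^n} forces p^n to be a power of p^m, i.e. m | n; conversely if m | n then every root of x^(p^m) - x is a root of x^(p^n) - x). Here 4 | 28 (since 28 = 7·4), so F_{491^4} is a subfield of F_{491^28}, and [F_{491^28} : F_{491^4}] = 28/4 = 7.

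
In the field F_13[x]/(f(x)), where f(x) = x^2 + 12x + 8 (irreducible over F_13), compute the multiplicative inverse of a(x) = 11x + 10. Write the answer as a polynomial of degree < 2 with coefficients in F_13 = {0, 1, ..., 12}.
a(x)^(-1) ≡ 10x + 1 (mod f(x))

Since f is irreducible over F_13, F_13[x]/(f) is a field and a(x) ≠ 0 has an inverse. Apply the extended Euclidean algorithm to f(x) and a(x) in F_13[x]: f(x) = (6x + 11)·a(x) + (2). The last nonzero remainder is the constant 2 = gcd(f, a) in F_13. Back-substituting through the division chain expresses 2 = s(x)·a(x) + t(x)·f(x) with s(x) ≡ 7x + 2 (mod f), so (7x + 2)·a(x) ≡ 2 (mod f). Multiplying by 2^(-1) ≡ 7 in F_13 gives a(x)^(-1) ≡ 7·(7x + 2) ≡ 10x + 1 (mod f). Check: (11x + 10)·(10x + 1) = 6x^2 + 7x + 10 ≡ 1 (mod x^2 + 12x + 8).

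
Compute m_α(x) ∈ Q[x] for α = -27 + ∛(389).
m_α(x) = x^3 + 81x^2 + 2187x + 19294

Set β = α + 27 = ∛(389), so β^3 = 389. Then (α + 27)^3 - 389 = 0, i.e. α is a root of g(x) = (x + 27)^3 - 389 = x^3 + 81x^2 + 2187x + 19294. Since g(x) = h(x + 27) where h(x) = x^3 - 389, and h is irreducible over Q (because 389 is not a perfect cube, so h has no rational root, and a monic cubic with no rational root is irreducible), g is also irreducible (irreducibility is preserved under the substitution x → x + 27). Hence m_α(x) = x^3 + 81x^2 + 2187x + 19294.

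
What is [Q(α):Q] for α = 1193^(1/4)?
[Q(α):Q] = 4

α is a root of x^4 - 1193. By Eisenstein's criterion at the prime p = 1193 (which divides the constant term 1193 but p^2 = 1423249 does not, since 1193 is squarefree), x^4 - 1193 is irreducible over Q. Hence [Q(α):Q] = 4.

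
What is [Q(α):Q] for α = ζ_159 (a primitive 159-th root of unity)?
[Q(α):Q] = 104

The minimal polynomial of ζ_159 over Q is the 159-th cyclotomic polynomial Φ_159(x), which is irreducible over Q and has degree φ(159) = 104. Hence [Q(α):Q] = φ(159) = 104.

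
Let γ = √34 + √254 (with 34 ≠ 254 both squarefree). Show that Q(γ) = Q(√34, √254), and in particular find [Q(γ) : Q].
[Q(γ) : Q] = 4 (equivalently, Q(γ) = Q(√34, √254))

Obviously Q(γ) ⊆ Q(√34, √254), and [Q(√34, √254):Q] = 4 (since 34, 254 are distinct squarefree integers > 1 with 8636 not a perfect square). To show equality we compute the minimal polynomial of γ. From γ = √34 + √254: γ^2 = 34 + 2√(8636) + 254 = 288 + 2√(8636), so γ^2 - 288 = 2√(8636); squaring, (γ^2 - 288)^2 = 4·8636, i.e. γ^4 - 576γ^2 + 82944 - 34544 = 0, i.e. γ^4 - 576γ^2 + 48400 = 0. So γ is a root of x^4 - 576x^2 + 48400. This polynomial is irreducible over Q: it has no rational root (each ±√34 ± √254 is irrational), and any factorization into two quadratics over Q would force √(8636) ∈ Q (pairing opposite roots) or √34, √254 ∈ Q (other pairings), all impossible. Hence [Q(γ):Q] = 4 = [Q(√34, √254):Q], so Q(γ) = Q(√34, √254).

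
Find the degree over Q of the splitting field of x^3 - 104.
[K : Q] = 6

The roots of x^3 - 104 are ∛104, ω∛104, ω^2∛104 where ω = e^(2πi/3) is a primitive cube root of unity, so K = Q(∛104, ω). Now [Q(∛104):Q] = 3 (since 104 is not a perfect cube, x^3 - 104 is irreducible) and [Q(ω):Q] = 2. Both 2 and 3 divide [K:Q], and [K:Q] ≤ 3·2 = 6, so [K:Q] = 6. (Equivalently: Q(∛104) ⊂ R but ω ∉ R, so [K : Q(∛104)] = 2.)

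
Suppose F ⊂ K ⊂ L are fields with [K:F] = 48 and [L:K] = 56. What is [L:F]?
[L:F] = 2688

The tower law says that for any tower of field extensions F ⊂ K ⊂ L with finite degrees, [L:F] = [L:K] · [K:F]. Here this gives [L:F] = 56 · 48 = 2688.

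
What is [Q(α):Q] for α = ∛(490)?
[Q(α):Q] = 3

The minimal polynomial of α is x^3 - 490, irreducible over Q since 490 is not a perfect cube (so x^3 - 490 has no rational root). Hence [Q(α):Q] = deg(m_α) = 3.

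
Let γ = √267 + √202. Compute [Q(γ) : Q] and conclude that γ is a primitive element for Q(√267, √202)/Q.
[Q(γ) : Q] = 4 (equivalently, Q(γ) = Q(√267, √202))

Obviously Q(γ) ⊆ Q(√267, √202), and [Q(√267, √202):Q] = 4 (since 267, 202 are distinct squarefree integers > 1 with 53934 not a perfect square). To show equality we compute the minimal polynomial of γ. From γ = √267 + √202: γ^2 = 267 + 2√(53934) + 202 = 469 + 2√(53934), so γ^2 - 469 = 2√(53934); squaring, (γ^2 - 469)^2 = 4·53934, i.e. γ^4 - 938γ^2 + 219961 - 215736 = 0, i.e. γ^4 - 938γ^2 + 4225 = 0. So γ is a root of x^4 - 938x^2 + 4225. This polynomial is irreducible over Q: it has no rational root (each ±√267 ± √202 is irrational), and any factorization into two quadratics over Q would force √(53934) ∈ Q (pairing opposite roots) or √267, √202 ∈ Q (other pairings), all impossible. Hence [Q(γ):Q] = 4 = [Q(√267, √202):Q], so Q(γ) = Q(√267, √202).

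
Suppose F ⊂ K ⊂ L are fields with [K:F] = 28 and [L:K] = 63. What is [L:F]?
[L:F] = 1764

The tower law says that for any tower of field extensions F ⊂ K ⊂ L with finite degrees, [L:F] = [L:K] · [K:F]. Here this gives [L:F] = 63 · 28 = 1764.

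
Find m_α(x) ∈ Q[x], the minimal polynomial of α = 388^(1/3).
m_α(x) = x^3 - 388

α satisfies α^3 = 388, so x^3 - 388 annihilates α. By the rational root test, a rational root p/q (in lowest terms) of x^3 - 388 would satisfy p^3 = 388 q^3, forcing q = 1 and p^3 = 388; but 388 is not a perfect cube, contradiction. A monic cubic over Q with no rational root is irreducible (any nontrivial factorization would include a linear factor). Hence x^3 - 388 is the minimal polynomial of α, and in particular [Q(α):Q] = 3.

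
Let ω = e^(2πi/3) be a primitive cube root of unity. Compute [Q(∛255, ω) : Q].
[Q(∛255, ω) : Q] = 6

[Q(∛255):Q] = 3 (min poly x^3 - 255, irreducible since 255 is not a perfect cube). [Q(ω):Q] = 2 (min poly x^2 + x + 1). Since Q(∛255) ⊂ R and ω ∉ R, we have ω ∉ Q(∛255), so x^2 + x + 1 remains irreducible over Q(∛255) and [Q(∛255, ω) : Q(∛255)] = 2. By the tower law, [Q(∛255, ω) : Q] = 3 · 2 = 6. (In fact Q(∛255, ω) is the splitting field of x^3 - 255 over Q.)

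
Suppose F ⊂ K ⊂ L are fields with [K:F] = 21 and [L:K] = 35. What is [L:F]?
[L:F] = 735

The tower law says that for any tower of field extensions F ⊂ K ⊂ L with finite degrees, [L:F] = [L:K] · [K:F]. Here this gives [L:F] = 35 · 21 = 735.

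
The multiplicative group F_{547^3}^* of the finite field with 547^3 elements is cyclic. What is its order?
|F_{547^3}^*| = 163667322

F_{547^3} has 547^3 = 163667323 elements; its multiplicative group consists of all nonzero elements, so |F_{547^3}^*| = 163667323 - 1 = 163667322. (It is cyclic since any finite subgroup of the multiplicative group of a field is cyclic.)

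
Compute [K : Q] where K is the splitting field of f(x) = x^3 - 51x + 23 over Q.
[K : Q] = 6

By the rational root test, any rational root of the monic integer polynomial f(x) = x^3 - 51x + 23 must be an integer dividing the constant term 23, i.e. one of ±{1, 23}. Evaluating: f(1) = -27, f(-1) = 73, f(23) = 11017, f(-23) = -10971; none is 0, so f has no rational root and is therefore irreducible over Q (a cubic with no linear factor over a field is irreducible). For an irreducible cubic, the Galois group is A_3 or S_3 according as the discriminant disc(f) = -4a^3 - 27b^2 = -4·(-51)^3 - 27·(23)^2 = 516321 is or is not a square in Q. Here disc(f) = 516321 is not a perfect square in Q, so the Galois group of f over Q is not contained in A_3 and must be all of S_3. The splitting field has degree |S_3| = 6 over Q, so [K : Q] = 6.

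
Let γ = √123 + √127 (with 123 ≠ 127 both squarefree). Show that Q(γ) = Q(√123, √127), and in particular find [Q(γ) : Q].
[Q(γ) : Q] = 4 (equivalently, Q(γ) = Q(√123, √127))

Obviously Q(γ) ⊆ Q(√123, √127), and [Q(√123, √127):Q] = 4 (since 123, 127 are distinct squarefree integers > 1 with 15621 not a perfect square). To show equality we compute the minimal polynomial of γ. From γ = √123 + √127: γ^2 = 123 + 2√(15621) + 127 = 250 + 2√(15621), so γ^2 - 250 = 2√(15621); squaring, (γ^2 - 250)^2 = 4·15621, i.e. γ^4 - 500γ^2 + 62500 - 62484 = 0, i.e. γ^4 - 500γ^2 + 16 = 0. So γ is a root of x^4 - 500x^2 + 16. This polynomial is irreducible over Q: it has no rational root (each ±√123 ± √127 is irrational), and any factorization into two quadratics over Q would force √(15621) ∈ Q (pairing opposite roots) or √123, √127 ∈ Q (other pairings), all impossible. Hence [Q(γ):Q] = 4 = [Q(√123, √127):Q], so Q(γ) = Q(√123, √127).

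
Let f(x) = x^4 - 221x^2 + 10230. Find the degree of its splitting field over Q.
[K : Q] = 4

Solving the quadratic in x^2: x^2 = (221 ± √(221^2 - 4·10230))/2 = (221 ± √7921)/2 = (221 ± 89)/2, giving x^2 = 155 or x^2 = 66. So f(x) = (x^2 - 155)(x^2 - 66) and the roots of f are ±√155, ±√66. Hence the splitting field is K = Q(√155, √66). Since 155 and 66 are distinct squarefree integers > 1, their product 10230 is not a perfect square, so √66 ∉ Q(√155). By the tower law [K:Q] = [Q(√155,√66):Q(√155)] · [Q(√155):Q] = 2 · 2 = 4.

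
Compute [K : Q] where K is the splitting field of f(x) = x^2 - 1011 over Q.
[K : Q] = 2

f(x) = x^2 - 1011 factors as (x - √1011)(x + √1011). The splitting field is K = Q(√1011). Since 1011 is squarefree and > 1, it is not a perfect square, so x^2 - 1011 is irreducible over Q and [Q(√1011) : Q] = 2. Hence [K : Q] = 2.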